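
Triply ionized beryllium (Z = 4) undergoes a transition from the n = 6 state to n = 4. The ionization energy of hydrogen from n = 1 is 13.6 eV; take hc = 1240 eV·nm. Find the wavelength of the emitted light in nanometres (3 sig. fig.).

For Z = 4 the level energies scale as Z², so the effective Rydberg energy is 13.6 × 16 = 217.6 eV.
ΔE = 217.6 × (1/4² − 1/6²) = 217.6 × 0.03472 = 7.556 eV.
λ = hc/ΔE = 1240 / 7.556 = 164 nm.

164 nm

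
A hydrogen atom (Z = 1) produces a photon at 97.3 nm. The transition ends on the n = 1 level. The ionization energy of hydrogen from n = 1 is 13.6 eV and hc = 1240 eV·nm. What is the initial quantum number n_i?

n_i = 4

The photon energy is ΔE = hc/λ = 1240 / 97.3 = 12.74 eV.
With Z = 1, ΔE = 13.60 × (1/n_f² − 1/n_i²), so 1/n_f² − 1/n_i² = 0.9371.
With n_f = 1: 1/n_i² = 1/1 − 0.9371 = 0.06293, so n_i ≈ 3.99.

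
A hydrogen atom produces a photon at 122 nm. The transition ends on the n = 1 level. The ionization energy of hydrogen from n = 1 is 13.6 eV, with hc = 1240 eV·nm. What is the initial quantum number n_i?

The photon energy is ΔE = hc/λ = 1240 / 122 = 10.16 eV.
With Z = 1, ΔE = 13.60 × (1/n_f² − 1/n_i²), so 1/n_f² − 1/n_i² = 0.7473.
With n_f = 1: 1/n_i² = 1/1 − 0.7473 = 0.2527, so n_i ≈ 1.99.

n_i = 2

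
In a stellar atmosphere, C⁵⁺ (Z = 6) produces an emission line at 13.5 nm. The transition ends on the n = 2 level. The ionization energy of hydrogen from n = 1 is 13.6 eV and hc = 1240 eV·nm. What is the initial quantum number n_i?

The photon energy is ΔE = hc/λ = 1240 / 13.5 = 91.85 eV.
With Z = 6, ΔE = 489.6 × (1/n_f² − 1/n_i²), so 1/n_f² − 1/n_i² = 0.1876.
With n_f = 2: 1/n_i² = 1/4 − 0.1876 = 0.06239, so n_i ≈ 4.00.

n_i = 4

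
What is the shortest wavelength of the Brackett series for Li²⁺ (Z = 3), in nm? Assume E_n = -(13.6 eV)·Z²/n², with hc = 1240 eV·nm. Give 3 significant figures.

The Brackett series has lower level n_f = 4; the series limit corresponds to n_i → ∞.
ΔE_max = 13.6 × 9 / 4² = 7.650 eV.
λ_min = 1240 / 7.650 = 162 nm.

162 nm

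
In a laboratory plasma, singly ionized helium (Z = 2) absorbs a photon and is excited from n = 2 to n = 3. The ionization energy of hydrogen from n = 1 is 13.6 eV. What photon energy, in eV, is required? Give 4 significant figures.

7.556 eV

The Bohr energies scale as Z², so for Z = 2: E_n = −54.40/n² eV.
E_3 = −54.40/9 = −6.044 eV and E_2 = −54.40/4 = −13.60 eV.
The photon energy is |E_3 − E_2| = 7.556 eV.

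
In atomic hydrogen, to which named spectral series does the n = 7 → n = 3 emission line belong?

Paschen

The series is set by the lower level: n_f = 3 is the Paschen series.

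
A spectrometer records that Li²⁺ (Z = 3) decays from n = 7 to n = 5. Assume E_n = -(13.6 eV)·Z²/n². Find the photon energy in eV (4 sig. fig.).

2.398 eV

The Bohr energies scale as Z², so for Z = 3: E_n = −122.4/n² eV.
E_7 = −122.4/49 = −2.498 eV and E_5 = −122.4/25 = −4.896 eV.
The photon energy is |E_7 − E_5| = 2.398 eV.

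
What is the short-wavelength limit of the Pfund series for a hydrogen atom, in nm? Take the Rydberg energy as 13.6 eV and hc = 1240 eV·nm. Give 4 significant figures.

2279 nm

The Pfund series has lower level n_f = 5; the series limit corresponds to n_i → ∞.
ΔE_max = 13.6 × 1 / 5² = 0.5440 eV.
λ_min = 1240 / 0.5440 = 2279 nm.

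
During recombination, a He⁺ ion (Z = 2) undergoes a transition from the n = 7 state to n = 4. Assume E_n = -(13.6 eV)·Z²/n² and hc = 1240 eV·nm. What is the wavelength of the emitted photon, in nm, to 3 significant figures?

For Z = 2 the level energies scale as Z², so the effective Rydberg energy is 13.6 × 4 = 54.40 eV.
ΔE = 54.40 × (1/4² − 1/7²) = 54.40 × 0.04209 = 2.290 eV.
λ = hc/ΔE = 1240 / 2.290 = 542 nm.

542 nm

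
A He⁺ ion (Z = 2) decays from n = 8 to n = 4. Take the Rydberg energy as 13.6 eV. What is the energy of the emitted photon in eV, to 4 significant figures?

2.550 eV

The Bohr energies scale as Z², so for Z = 2: E_n = −54.40/n² eV.
E_8 = −54.40/64 = −0.8500 eV and E_4 = −54.40/16 = −3.400 eV.
The photon energy is |E_8 − E_4| = 2.550 eV.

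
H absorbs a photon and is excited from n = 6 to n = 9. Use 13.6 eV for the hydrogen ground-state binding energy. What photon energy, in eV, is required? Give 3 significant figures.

0.210 eV

E_9 = −13.60/81 = −0.1679 eV and E_6 = −13.60/36 = −0.3778 eV.
The photon energy is |E_9 − E_6| = 0.210 eV.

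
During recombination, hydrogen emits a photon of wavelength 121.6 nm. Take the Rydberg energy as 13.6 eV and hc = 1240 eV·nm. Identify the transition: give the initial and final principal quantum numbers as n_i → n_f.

n_i = 2, n_f = 1

The photon energy is ΔE = hc/λ = 1240 / 121.6 = 10.20 eV.
With Z = 1, ΔE = 13.60 × (1/n_f² − 1/n_i²), so 1/n_f² − 1/n_i² = 0.7498.
Trying n_f = 1 gives 1/n_i² = 0.2502, i.e. n_i ≈ 2; this pair matches.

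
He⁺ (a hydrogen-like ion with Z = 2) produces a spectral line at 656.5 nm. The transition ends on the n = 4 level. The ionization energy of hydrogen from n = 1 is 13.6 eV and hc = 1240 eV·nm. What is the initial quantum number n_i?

n_i = 6

The photon energy is ΔE = hc/λ = 1240 / 656.5 = 1.889 eV.
With Z = 2, ΔE = 54.40 × (1/n_f² − 1/n_i²), so 1/n_f² − 1/n_i² = 0.03472.
With n_f = 4: 1/n_i² = 1/16 − 0.03472 = 0.02778, so n_i ≈ 6.00.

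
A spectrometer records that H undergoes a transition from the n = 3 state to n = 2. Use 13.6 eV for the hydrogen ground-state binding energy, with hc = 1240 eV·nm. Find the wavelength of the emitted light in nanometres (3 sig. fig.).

656 nm

ΔE = 13.60 × (1/2² − 1/3²) = 13.60 × 0.1389 = 1.889 eV.
λ = hc/ΔE = 1240 / 1.889 = 656 nm.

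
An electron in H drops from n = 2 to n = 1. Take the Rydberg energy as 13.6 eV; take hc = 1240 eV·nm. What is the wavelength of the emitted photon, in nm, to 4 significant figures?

121.6 nm

ΔE = 13.60 × (1/1² − 1/2²) = 13.60 × 0.7500 = 10.20 eV.
λ = hc/ΔE = 1240 / 10.20 = 121.6 nm.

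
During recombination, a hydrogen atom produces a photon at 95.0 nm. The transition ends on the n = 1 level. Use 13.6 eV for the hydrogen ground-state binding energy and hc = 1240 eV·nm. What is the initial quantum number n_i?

The photon energy is ΔE = hc/λ = 1240 / 95.0 = 13.05 eV.
With Z = 1, ΔE = 13.60 × (1/n_f² − 1/n_i²), so 1/n_f² − 1/n_i² = 0.9598.
With n_f = 1: 1/n_i² = 1/1 − 0.9598 = 0.04025, so n_i ≈ 4.98.

n_i = 5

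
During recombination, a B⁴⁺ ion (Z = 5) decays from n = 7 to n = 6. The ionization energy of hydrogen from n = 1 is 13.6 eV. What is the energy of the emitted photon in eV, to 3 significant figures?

The Bohr energies scale as Z², so for Z = 5: E_n = −340.0/n² eV.
E_7 = −340.0/49 = −6.939 eV and E_6 = −340.0/36 = −9.444 eV.
The photon energy is |E_7 − E_6| = 2.51 eV.

2.51 eV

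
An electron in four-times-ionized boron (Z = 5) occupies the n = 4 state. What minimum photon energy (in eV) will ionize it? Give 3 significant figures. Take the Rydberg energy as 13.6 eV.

21.3 eV

E_n = −13.6 Z²/n² = −340.0/n² eV for Z = 5.
E_4 = −340.0/16 = −21.3 eV, so ionization (to E = 0) requires 21.3 eV.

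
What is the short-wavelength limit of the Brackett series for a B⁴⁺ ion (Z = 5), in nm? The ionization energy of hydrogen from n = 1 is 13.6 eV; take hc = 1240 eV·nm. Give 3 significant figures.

58.4 nm

The Brackett series has lower level n_f = 4; the series limit corresponds to n_i → ∞.
ΔE_max = 13.6 × 25 / 4² = 21.25 eV.
λ_min = 1240 / 21.25 = 58.4 nm.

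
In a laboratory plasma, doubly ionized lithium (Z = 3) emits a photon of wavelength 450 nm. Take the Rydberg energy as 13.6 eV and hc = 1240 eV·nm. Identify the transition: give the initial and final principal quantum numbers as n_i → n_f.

The photon energy is ΔE = hc/λ = 1240 / 450 = 2.756 eV.
With Z = 3, ΔE = 122.4 × (1/n_f² − 1/n_i²), so 1/n_f² − 1/n_i² = 0.02251.
Trying n_f = 4 gives 1/n_i² = 0.03999, i.e. n_i ≈ 5; this pair matches.

n_i = 5, n_f = 4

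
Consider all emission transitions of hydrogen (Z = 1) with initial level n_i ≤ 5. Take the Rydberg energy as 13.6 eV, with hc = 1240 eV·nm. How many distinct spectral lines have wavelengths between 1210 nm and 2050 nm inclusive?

Enumerate all n_i → n_f pairs with 1 ≤ n_f < n_i ≤ 5 and compute λ = 1240 / [13.6·1·(1/n_f² − 1/n_i²)].
Lines falling in [1210, 2050] nm: 5→3 (1282 nm), 4→3 (1876 nm).

2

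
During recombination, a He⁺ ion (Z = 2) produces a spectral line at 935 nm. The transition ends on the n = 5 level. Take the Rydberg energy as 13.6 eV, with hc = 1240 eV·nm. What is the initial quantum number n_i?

n_i = 8

The photon energy is ΔE = hc/λ = 1240 / 935 = 1.326 eV.
With Z = 2, ΔE = 54.40 × (1/n_f² − 1/n_i²), so 1/n_f² − 1/n_i² = 0.02438.
With n_f = 5: 1/n_i² = 1/25 − 0.02438 = 0.01562, so n_i ≈ 8.00.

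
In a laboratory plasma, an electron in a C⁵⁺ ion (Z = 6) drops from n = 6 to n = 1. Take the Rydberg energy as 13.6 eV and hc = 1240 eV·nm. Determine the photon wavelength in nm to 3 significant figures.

2.61 nm

For Z = 6 the level energies scale as Z², so the effective Rydberg energy is 13.6 × 36 = 489.6 eV.
ΔE = 489.6 × (1/1² − 1/6²) = 489.6 × 0.9722 = 476.0 eV.
λ = hc/ΔE = 1240 / 476.0 = 2.61 nm.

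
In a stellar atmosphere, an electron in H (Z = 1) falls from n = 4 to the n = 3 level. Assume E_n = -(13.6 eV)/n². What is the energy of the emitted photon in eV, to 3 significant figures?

E_4 = −13.60/16 = −0.8500 eV and E_3 = −13.60/9 = −1.511 eV.
The photon energy is |E_4 − E_3| = 0.661 eV.

0.661 eV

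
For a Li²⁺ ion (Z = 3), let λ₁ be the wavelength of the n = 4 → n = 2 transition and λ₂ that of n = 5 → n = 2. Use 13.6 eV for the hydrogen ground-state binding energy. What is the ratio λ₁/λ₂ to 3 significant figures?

λ ∝ 1/ΔE ∝ 1/(1/n_f² − 1/n_i²), and the Z² and hc factors cancel in the ratio.
λ₁/λ₂ = (1/2² − 1/5²)/(1/2² − 1/4²) = 0.2100/0.1875 = 1.12.

1.12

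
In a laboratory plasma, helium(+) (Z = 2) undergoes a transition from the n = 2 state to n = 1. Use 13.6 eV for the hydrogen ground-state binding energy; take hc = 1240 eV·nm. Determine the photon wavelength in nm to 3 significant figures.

For Z = 2 the level energies scale as Z², so the effective Rydberg energy is 13.6 × 4 = 54.40 eV.
ΔE = 54.40 × (1/1² − 1/2²) = 54.40 × 0.7500 = 40.80 eV.
λ = hc/ΔE = 1240 / 40.80 = 30.4 nm.

30.4 nm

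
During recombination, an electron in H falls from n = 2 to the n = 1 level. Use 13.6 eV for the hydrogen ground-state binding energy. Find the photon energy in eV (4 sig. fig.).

10.20 eV

E_2 = −13.60/4 = −3.400 eV and E_1 = −13.60/1 = −13.60 eV.
The photon energy is |E_2 − E_1| = 10.20 eV.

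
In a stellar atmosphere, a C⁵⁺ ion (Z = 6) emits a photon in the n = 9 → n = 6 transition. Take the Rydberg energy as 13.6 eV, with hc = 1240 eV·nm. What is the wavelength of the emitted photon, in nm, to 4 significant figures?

For Z = 6 the level energies scale as Z², so the effective Rydberg energy is 13.6 × 36 = 489.6 eV.
ΔE = 489.6 × (1/6² − 1/9²) = 489.6 × 0.01543 = 7.556 eV.
λ = hc/ΔE = 1240 / 7.556 = 164.1 nm.

164.1 nm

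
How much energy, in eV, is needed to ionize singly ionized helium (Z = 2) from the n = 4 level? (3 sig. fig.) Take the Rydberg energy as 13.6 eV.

E_n = −13.6 Z²/n² = −54.40/n² eV for Z = 2.
E_4 = −54.40/16 = −3.40 eV, so ionization (to E = 0) requires 3.40 eV.

3.40 eV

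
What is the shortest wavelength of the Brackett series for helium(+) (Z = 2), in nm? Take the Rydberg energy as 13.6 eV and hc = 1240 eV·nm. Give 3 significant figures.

The Brackett series has lower level n_f = 4; the series limit corresponds to n_i → ∞.
ΔE_max = 13.6 × 4 / 4² = 3.400 eV.
λ_min = 1240 / 3.400 = 365 nm.

365 nm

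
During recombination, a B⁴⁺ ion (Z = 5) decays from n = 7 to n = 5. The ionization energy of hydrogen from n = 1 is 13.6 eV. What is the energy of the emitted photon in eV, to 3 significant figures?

6.66 eV

The Bohr energies scale as Z², so for Z = 5: E_n = −340.0/n² eV.
E_7 = −340.0/49 = −6.939 eV and E_5 = −340.0/25 = −13.60 eV.
The photon energy is |E_7 − E_5| = 6.66 eV.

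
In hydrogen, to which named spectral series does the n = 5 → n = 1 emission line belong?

The series is set by the lower level: n_f = 1 is the Lyman series.

Lyman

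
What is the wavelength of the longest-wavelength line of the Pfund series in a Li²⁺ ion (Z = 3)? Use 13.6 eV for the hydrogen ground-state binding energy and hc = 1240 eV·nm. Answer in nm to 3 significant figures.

The Pfund series terminates on n_f = 5; the first line has n_i = 5+1 = 6.
ΔE = 122.4 × (1/5² − 1/6²) = 1.496 eV.
λ = 1240 / 1.496 = 829 nm.

829 nm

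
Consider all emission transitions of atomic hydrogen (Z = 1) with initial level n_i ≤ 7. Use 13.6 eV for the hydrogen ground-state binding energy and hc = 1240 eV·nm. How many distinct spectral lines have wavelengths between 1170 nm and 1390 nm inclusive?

1

Enumerate all n_i → n_f pairs with 1 ≤ n_f < n_i ≤ 7 and compute λ = 1240 / [13.6·1·(1/n_f² − 1/n_i²)].
Lines falling in [1170, 1390] nm: 5→3 (1282 nm).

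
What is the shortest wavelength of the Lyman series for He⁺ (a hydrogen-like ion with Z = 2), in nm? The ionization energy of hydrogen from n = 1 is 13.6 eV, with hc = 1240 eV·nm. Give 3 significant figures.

The Lyman series has lower level n_f = 1; the series limit corresponds to n_i → ∞.
ΔE_max = 13.6 × 4 / 1² = 54.40 eV.
λ_min = 1240 / 54.40 = 22.8 nm.

22.8 nm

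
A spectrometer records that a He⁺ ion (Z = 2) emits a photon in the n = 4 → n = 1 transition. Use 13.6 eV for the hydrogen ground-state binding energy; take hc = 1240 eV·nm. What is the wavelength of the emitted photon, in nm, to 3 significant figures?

For Z = 2 the level energies scale as Z², so the effective Rydberg energy is 13.6 × 4 = 54.40 eV.
ΔE = 54.40 × (1/1² − 1/4²) = 54.40 × 0.9375 = 51.00 eV.
λ = hc/ΔE = 1240 / 51.00 = 24.3 nm.

24.3 nm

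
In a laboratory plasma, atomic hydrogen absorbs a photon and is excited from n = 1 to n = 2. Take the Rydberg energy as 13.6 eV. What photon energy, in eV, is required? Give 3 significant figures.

10.2 eV

E_2 = −13.60/4 = −3.400 eV and E_1 = −13.60/1 = −13.60 eV.
The photon energy is |E_2 − E_1| = 10.2 eV.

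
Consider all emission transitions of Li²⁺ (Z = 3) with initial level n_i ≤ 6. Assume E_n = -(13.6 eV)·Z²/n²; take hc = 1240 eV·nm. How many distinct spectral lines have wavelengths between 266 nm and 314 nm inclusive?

1

Enumerate all n_i → n_f pairs with 1 ≤ n_f < n_i ≤ 6 and compute λ = 1240 / [13.6·9·(1/n_f² − 1/n_i²)].
Lines falling in [266, 314] nm: 6→4 (291.8 nm).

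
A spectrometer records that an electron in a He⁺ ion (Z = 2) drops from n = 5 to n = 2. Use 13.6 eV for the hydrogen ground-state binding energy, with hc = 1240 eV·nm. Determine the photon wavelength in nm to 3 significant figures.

109 nm

For Z = 2 the level energies scale as Z², so the effective Rydberg energy is 13.6 × 4 = 54.40 eV.
ΔE = 54.40 × (1/2² − 1/5²) = 54.40 × 0.2100 = 11.42 eV.
λ = hc/ΔE = 1240 / 11.42 = 109 nm.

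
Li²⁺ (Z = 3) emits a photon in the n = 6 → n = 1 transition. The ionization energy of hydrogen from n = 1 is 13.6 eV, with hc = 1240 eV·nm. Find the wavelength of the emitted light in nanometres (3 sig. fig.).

For Z = 3 the level energies scale as Z², so the effective Rydberg energy is 13.6 × 9 = 122.4 eV.
ΔE = 122.4 × (1/1² − 1/6²) = 122.4 × 0.9722 = 119.0 eV.
λ = hc/ΔE = 1240 / 119.0 = 10.4 nm.

10.4 nm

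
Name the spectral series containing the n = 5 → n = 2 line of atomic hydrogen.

The series is set by the lower level: n_f = 2 is the Balmer series.

Balmer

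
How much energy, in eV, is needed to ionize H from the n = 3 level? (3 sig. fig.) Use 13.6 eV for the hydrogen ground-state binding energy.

1.51 eV

E_3 = −13.60/9 = −1.51 eV, so ionization (to E = 0) requires 1.51 eV.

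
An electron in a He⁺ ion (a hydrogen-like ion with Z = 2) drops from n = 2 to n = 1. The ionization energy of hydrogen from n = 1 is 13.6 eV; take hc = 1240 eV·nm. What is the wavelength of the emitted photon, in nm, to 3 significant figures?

30.4 nm

For Z = 2 the level energies scale as Z², so the effective Rydberg energy is 13.6 × 4 = 54.40 eV.
ΔE = 54.40 × (1/1² − 1/2²) = 54.40 × 0.7500 = 40.80 eV.
λ = hc/ΔE = 1240 / 40.80 = 30.4 nm.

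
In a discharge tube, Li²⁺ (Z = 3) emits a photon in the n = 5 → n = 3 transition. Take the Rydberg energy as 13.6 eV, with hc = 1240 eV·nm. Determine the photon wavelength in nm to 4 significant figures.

142.5 nm

For Z = 3 the level energies scale as Z², so the effective Rydberg energy is 13.6 × 9 = 122.4 eV.
ΔE = 122.4 × (1/3² − 1/5²) = 122.4 × 0.07111 = 8.704 eV.
λ = hc/ΔE = 1240 / 8.704 = 142.5 nm.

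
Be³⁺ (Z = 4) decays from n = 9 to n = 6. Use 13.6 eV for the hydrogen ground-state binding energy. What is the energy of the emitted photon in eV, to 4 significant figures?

3.358 eV

The Bohr energies scale as Z², so for Z = 4: E_n = −217.6/n² eV.
E_9 = −217.6/81 = −2.686 eV and E_6 = −217.6/36 = −6.044 eV.
The photon energy is |E_9 − E_6| = 3.358 eV.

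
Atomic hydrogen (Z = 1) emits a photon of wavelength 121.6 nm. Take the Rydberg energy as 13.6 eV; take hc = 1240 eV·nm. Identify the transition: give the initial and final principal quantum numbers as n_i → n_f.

The photon energy is ΔE = hc/λ = 1240 / 121.6 = 10.20 eV.
With Z = 1, ΔE = 13.60 × (1/n_f² − 1/n_i²), so 1/n_f² − 1/n_i² = 0.7498.
Trying n_f = 1 gives 1/n_i² = 0.2502, i.e. n_i ≈ 2; this pair matches.

n_i = 2, n_f = 1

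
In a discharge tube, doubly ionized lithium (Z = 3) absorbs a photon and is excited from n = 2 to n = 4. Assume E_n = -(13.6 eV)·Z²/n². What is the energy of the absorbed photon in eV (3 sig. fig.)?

23.0 eV

The Bohr energies scale as Z², so for Z = 3: E_n = −122.4/n² eV.
E_4 = −122.4/16 = −7.650 eV and E_2 = −122.4/4 = −30.60 eV.
The photon energy is |E_4 − E_2| = 23.0 eV.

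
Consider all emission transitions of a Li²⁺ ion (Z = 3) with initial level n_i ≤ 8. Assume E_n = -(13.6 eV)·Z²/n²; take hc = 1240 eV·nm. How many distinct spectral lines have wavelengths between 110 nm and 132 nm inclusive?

2

Enumerate all n_i → n_f pairs with 1 ≤ n_f < n_i ≤ 8 and compute λ = 1240 / [13.6·9·(1/n_f² − 1/n_i²)].
Lines falling in [110, 132] nm: 7→3 (111.7 nm), 6→3 (121.6 nm).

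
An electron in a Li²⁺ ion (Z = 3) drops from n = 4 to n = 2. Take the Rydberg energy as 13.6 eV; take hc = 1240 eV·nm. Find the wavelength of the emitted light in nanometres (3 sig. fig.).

54.0 nm

For Z = 3 the level energies scale as Z², so the effective Rydberg energy is 13.6 × 9 = 122.4 eV.
ΔE = 122.4 × (1/2² − 1/4²) = 122.4 × 0.1875 = 22.95 eV.
λ = hc/ΔE = 1240 / 22.95 = 54.0 nm.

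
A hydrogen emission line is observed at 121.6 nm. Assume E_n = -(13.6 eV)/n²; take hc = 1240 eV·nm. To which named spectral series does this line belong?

ΔE = 1240/121.6 = 10.20 eV.
This matches 13.6 × (1/1² − 1/2²), so n_f = 1: the Lyman series.

Lyman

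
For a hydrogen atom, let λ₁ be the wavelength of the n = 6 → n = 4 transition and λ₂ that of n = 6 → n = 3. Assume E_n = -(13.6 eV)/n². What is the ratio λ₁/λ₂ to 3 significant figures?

λ ∝ 1/ΔE ∝ 1/(1/n_f² − 1/n_i²), and the Z² and hc factors cancel in the ratio.
λ₁/λ₂ = (1/3² − 1/6²)/(1/4² − 1/6²) = 0.08333/0.03472 = 2.40.

2.40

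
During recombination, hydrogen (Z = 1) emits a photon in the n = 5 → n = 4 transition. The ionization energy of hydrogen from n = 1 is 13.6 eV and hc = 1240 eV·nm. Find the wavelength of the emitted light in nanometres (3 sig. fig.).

4050 nm

ΔE = 13.60 × (1/4² − 1/5²) = 13.60 × 0.02250 = 0.3060 eV.
λ = hc/ΔE = 1240 / 0.3060 = 4050 nm.
This line belongs to the Brackett series.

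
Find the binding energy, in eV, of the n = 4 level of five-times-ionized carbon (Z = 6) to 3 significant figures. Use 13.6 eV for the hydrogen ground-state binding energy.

E_n = −13.6 Z²/n² = −489.6/n² eV for Z = 6.
E_4 = −489.6/16 = −30.6 eV, so ionization (to E = 0) requires 30.6 eV.

30.6 eV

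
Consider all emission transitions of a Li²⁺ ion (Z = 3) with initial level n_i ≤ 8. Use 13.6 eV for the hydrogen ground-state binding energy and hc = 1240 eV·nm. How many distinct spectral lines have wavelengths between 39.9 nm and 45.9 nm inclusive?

3

Enumerate all n_i → n_f pairs with 1 ≤ n_f < n_i ≤ 8 and compute λ = 1240 / [13.6·9·(1/n_f² − 1/n_i²)].
Lines falling in [39.9, 45.9] nm: 8→2 (43.22 nm), 7→2 (44.12 nm), 6→2 (45.59 nm).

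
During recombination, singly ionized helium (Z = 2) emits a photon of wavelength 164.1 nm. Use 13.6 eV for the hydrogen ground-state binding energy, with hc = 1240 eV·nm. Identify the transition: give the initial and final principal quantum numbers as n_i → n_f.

The photon energy is ΔE = hc/λ = 1240 / 164.1 = 7.556 eV.
With Z = 2, ΔE = 54.40 × (1/n_f² − 1/n_i²), so 1/n_f² − 1/n_i² = 0.1389.
Trying n_f = 2 gives 1/n_i² = 0.1111, i.e. n_i ≈ 3; this pair matches.

n_i = 3, n_f = 2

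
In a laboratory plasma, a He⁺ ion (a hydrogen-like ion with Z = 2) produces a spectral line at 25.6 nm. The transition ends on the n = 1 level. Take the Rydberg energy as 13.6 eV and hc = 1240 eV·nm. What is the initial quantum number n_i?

n_i = 3

The photon energy is ΔE = hc/λ = 1240 / 25.6 = 48.44 eV.
With Z = 2, ΔE = 54.40 × (1/n_f² − 1/n_i²), so 1/n_f² − 1/n_i² = 0.8904.
With n_f = 1: 1/n_i² = 1/1 − 0.8904 = 0.1096, so n_i ≈ 3.02.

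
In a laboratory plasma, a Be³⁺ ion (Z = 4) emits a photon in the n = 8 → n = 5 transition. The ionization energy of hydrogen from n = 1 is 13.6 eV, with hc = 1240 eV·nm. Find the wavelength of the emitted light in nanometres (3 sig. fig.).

234 nm

For Z = 4 the level energies scale as Z², so the effective Rydberg energy is 13.6 × 16 = 217.6 eV.
ΔE = 217.6 × (1/5² − 1/8²) = 217.6 × 0.02438 = 5.304 eV.
λ = hc/ΔE = 1240 / 5.304 = 234 nm.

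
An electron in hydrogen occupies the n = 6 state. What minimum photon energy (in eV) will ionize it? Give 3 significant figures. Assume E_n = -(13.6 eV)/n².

0.378 eV

E_6 = −13.60/36 = −0.378 eV, so ionization (to E = 0) requires 0.378 eV.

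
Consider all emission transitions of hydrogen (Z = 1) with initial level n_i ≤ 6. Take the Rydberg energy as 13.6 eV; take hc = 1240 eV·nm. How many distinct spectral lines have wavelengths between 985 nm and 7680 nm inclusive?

Enumerate all n_i → n_f pairs with 1 ≤ n_f < n_i ≤ 6 and compute λ = 1240 / [13.6·1·(1/n_f² − 1/n_i²)].
Lines falling in [985, 7680] nm: 6→3 (1094 nm), 5→3 (1282 nm), 4→3 (1876 nm), 6→4 (2626 nm), 5→4 (4052 nm), 6→5 (7460 nm).

6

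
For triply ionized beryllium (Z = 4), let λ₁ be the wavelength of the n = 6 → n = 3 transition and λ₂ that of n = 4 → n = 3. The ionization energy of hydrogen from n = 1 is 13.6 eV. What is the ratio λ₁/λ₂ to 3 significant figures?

0.583

λ ∝ 1/ΔE ∝ 1/(1/n_f² − 1/n_i²), and the Z² and hc factors cancel in the ratio.
λ₁/λ₂ = (1/3² − 1/4²)/(1/3² − 1/6²) = 0.04861/0.08333 = 0.583.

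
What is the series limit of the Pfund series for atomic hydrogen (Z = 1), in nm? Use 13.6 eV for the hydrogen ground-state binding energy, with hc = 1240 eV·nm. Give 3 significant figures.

The Pfund series has lower level n_f = 5; the series limit corresponds to n_i → ∞.
ΔE_max = 13.6 × 1 / 5² = 0.5440 eV.
λ_min = 1240 / 0.5440 = 2280 nm.

2280 nm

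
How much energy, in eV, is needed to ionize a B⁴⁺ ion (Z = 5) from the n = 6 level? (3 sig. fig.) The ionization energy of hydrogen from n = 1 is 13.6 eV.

E_n = −13.6 Z²/n² = −340.0/n² eV for Z = 5.
E_6 = −340.0/36 = −9.44 eV, so ionization (to E = 0) requires 9.44 eV.

9.44 eV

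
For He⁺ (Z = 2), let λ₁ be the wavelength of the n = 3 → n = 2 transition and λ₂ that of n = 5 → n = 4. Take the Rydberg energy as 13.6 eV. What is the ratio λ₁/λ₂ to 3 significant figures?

λ ∝ 1/ΔE ∝ 1/(1/n_f² − 1/n_i²), and the Z² and hc factors cancel in the ratio.
λ₁/λ₂ = (1/4² − 1/5²)/(1/2² − 1/3²) = 0.02250/0.1389 = 0.162.

0.162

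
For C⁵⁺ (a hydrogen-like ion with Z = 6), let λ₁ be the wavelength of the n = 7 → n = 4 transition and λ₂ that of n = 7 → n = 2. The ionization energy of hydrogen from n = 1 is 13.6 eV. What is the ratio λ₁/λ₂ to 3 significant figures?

λ ∝ 1/ΔE ∝ 1/(1/n_f² − 1/n_i²), and the Z² and hc factors cancel in the ratio.
λ₁/λ₂ = (1/2² − 1/7²)/(1/4² − 1/7²) = 0.2296/0.04209 = 5.45.

5.45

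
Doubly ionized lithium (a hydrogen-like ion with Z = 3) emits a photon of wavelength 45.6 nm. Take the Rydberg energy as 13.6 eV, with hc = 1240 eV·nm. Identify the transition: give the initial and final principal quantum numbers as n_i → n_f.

n_i = 6, n_f = 2

The photon energy is ΔE = hc/λ = 1240 / 45.6 = 27.19 eV.
With Z = 3, ΔE = 122.4 × (1/n_f² − 1/n_i²), so 1/n_f² − 1/n_i² = 0.2222.
Trying n_f = 2 gives 1/n_i² = 0.02784, i.e. n_i ≈ 6; this pair matches.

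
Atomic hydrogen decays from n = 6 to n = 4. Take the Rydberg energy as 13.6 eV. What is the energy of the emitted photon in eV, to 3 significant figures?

0.472 eV

E_6 = −13.60/36 = −0.3778 eV and E_4 = −13.60/16 = −0.8500 eV.
The photon energy is |E_6 − E_4| = 0.472 eV.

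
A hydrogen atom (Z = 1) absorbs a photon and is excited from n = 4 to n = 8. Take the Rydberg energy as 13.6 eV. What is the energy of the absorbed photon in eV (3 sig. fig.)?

E_8 = −13.60/64 = −0.2125 eV and E_4 = −13.60/16 = −0.8500 eV.
The photon energy is |E_8 − E_4| = 0.638 eV.

0.638 eV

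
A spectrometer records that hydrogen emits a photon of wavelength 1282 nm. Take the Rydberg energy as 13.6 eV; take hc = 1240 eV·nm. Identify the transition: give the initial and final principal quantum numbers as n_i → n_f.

The photon energy is ΔE = hc/λ = 1240 / 1282 = 0.9672 eV.
With Z = 1, ΔE = 13.60 × (1/n_f² − 1/n_i²), so 1/n_f² − 1/n_i² = 0.07112.
Trying n_f = 3 gives 1/n_i² = 0.03999, i.e. n_i ≈ 5; this pair matches.

n_i = 5, n_f = 3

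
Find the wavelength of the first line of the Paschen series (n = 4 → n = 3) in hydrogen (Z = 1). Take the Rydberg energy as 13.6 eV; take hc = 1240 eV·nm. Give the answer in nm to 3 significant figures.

1880 nm

The Paschen series terminates on n_f = 3; the first line has n_i = 3+1 = 4.
ΔE = 13.60 × (1/3² − 1/4²) = 0.6611 eV.
λ = 1240 / 0.6611 = 1880 nm.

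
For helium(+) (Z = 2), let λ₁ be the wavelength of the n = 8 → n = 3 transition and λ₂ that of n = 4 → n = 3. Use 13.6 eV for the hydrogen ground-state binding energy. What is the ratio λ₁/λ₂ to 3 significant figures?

λ ∝ 1/ΔE ∝ 1/(1/n_f² − 1/n_i²), and the Z² and hc factors cancel in the ratio.
λ₁/λ₂ = (1/3² − 1/4²)/(1/3² − 1/8²) = 0.04861/0.09549 = 0.509.

0.509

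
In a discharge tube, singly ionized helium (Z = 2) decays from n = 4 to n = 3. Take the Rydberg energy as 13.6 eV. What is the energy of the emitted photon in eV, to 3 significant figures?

The Bohr energies scale as Z², so for Z = 2: E_n = −54.40/n² eV.
E_4 = −54.40/16 = −3.400 eV and E_3 = −54.40/9 = −6.044 eV.
The photon energy is |E_4 − E_3| = 2.64 eV.

2.64 eV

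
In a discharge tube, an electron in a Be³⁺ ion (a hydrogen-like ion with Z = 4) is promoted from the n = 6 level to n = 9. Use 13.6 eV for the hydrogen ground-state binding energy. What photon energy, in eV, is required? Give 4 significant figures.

3.358 eV

The Bohr energies scale as Z², so for Z = 4: E_n = −217.6/n² eV.
E_9 = −217.6/81 = −2.686 eV and E_6 = −217.6/36 = −6.044 eV.
The photon energy is |E_9 − E_6| = 3.358 eV.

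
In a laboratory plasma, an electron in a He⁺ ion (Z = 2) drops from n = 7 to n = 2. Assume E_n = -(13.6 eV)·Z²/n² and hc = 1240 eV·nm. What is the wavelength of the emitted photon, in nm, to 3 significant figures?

99.3 nm

For Z = 2 the level energies scale as Z², so the effective Rydberg energy is 13.6 × 4 = 54.40 eV.
ΔE = 54.40 × (1/2² − 1/7²) = 54.40 × 0.2296 = 12.49 eV.
λ = hc/ΔE = 1240 / 12.49 = 99.3 nm.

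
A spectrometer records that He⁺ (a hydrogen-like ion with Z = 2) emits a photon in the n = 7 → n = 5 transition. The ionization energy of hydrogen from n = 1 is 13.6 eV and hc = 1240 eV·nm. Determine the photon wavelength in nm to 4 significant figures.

1163 nm

For Z = 2 the level energies scale as Z², so the effective Rydberg energy is 13.6 × 4 = 54.40 eV.
ΔE = 54.40 × (1/5² − 1/7²) = 54.40 × 0.01959 = 1.066 eV.
λ = hc/ΔE = 1240 / 1.066 = 1163 nm.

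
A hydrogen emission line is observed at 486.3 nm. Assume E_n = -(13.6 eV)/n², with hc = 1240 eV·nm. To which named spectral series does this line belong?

Balmer

ΔE = 1240/486.3 = 2.550 eV.
This matches 13.6 × (1/2² − 1/4²), so n_f = 2: the Balmer series.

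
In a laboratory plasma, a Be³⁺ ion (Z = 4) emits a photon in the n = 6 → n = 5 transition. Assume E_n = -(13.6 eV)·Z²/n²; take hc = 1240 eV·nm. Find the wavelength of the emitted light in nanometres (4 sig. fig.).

466.2 nm

For Z = 4 the level energies scale as Z², so the effective Rydberg energy is 13.6 × 16 = 217.6 eV.
ΔE = 217.6 × (1/5² − 1/6²) = 217.6 × 0.01222 = 2.660 eV.
λ = hc/ΔE = 1240 / 2.660 = 466.2 nm.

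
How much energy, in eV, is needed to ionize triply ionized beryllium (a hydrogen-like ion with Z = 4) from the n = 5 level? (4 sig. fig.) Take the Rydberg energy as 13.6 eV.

8.704 eV

E_n = −13.6 Z²/n² = −217.6/n² eV for Z = 4.
E_5 = −217.6/25 = −8.704 eV, so ionization (to E = 0) requires 8.704 eV.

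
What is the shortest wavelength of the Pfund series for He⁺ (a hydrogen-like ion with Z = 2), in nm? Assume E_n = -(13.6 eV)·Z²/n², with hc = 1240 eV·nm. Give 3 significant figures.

570 nm

The Pfund series has lower level n_f = 5; the series limit corresponds to n_i → ∞.
ΔE_max = 13.6 × 4 / 5² = 2.176 eV.
λ_min = 1240 / 2.176 = 570 nm.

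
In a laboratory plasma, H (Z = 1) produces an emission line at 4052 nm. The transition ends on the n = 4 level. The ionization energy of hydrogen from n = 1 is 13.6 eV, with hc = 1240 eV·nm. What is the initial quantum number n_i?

The photon energy is ΔE = hc/λ = 1240 / 4052 = 0.3060 eV.
With Z = 1, ΔE = 13.60 × (1/n_f² − 1/n_i²), so 1/n_f² − 1/n_i² = 0.02250.
With n_f = 4: 1/n_i² = 1/16 − 0.02250 = 0.04000, so n_i ≈ 5.00.

n_i = 5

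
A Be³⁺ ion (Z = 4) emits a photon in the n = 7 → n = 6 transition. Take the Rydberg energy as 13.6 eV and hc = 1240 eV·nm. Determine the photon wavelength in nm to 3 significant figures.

For Z = 4 the level energies scale as Z², so the effective Rydberg energy is 13.6 × 16 = 217.6 eV.
ΔE = 217.6 × (1/6² − 1/7²) = 217.6 × 0.007370 = 1.604 eV.
λ = hc/ΔE = 1240 / 1.604 = 773 nm.

773 nm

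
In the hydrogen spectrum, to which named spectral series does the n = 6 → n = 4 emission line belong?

The series is set by the lower level: n_f = 4 is the Brackett series.

Brackett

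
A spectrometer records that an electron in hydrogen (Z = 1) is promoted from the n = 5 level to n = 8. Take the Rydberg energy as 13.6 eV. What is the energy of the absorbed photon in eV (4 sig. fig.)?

0.3315 eV

E_8 = −13.60/64 = −0.2125 eV and E_5 = −13.60/25 = −0.5440 eV.
The photon energy is |E_8 − E_5| = 0.3315 eV.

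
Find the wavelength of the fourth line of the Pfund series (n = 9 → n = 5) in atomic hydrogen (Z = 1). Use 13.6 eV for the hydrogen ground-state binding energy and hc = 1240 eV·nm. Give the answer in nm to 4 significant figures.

The Pfund series terminates on n_f = 5; the fourth line has n_i = 5+4 = 9.
ΔE = 13.60 × (1/5² − 1/9²) = 0.3761 eV.
λ = 1240 / 0.3761 = 3297 nm.

3297 nm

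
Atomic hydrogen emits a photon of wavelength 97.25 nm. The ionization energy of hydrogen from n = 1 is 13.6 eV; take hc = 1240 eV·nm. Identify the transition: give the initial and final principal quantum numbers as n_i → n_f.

The photon energy is ΔE = hc/λ = 1240 / 97.25 = 12.75 eV.
With Z = 1, ΔE = 13.60 × (1/n_f² − 1/n_i²), so 1/n_f² − 1/n_i² = 0.9375.
Trying n_f = 1 gives 1/n_i² = 0.06245, i.e. n_i ≈ 4; this pair matches.

n_i = 4, n_f = 1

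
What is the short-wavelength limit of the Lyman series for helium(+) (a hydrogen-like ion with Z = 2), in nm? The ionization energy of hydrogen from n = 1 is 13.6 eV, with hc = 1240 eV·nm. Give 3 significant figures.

The Lyman series has lower level n_f = 1; the series limit corresponds to n_i → ∞.
ΔE_max = 13.6 × 4 / 1² = 54.40 eV.
λ_min = 1240 / 54.40 = 22.8 nm.

22.8 nm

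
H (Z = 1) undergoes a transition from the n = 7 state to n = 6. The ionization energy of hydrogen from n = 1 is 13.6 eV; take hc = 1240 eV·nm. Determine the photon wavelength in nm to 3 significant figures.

12400 nm

ΔE = 13.60 × (1/6² − 1/7²) = 13.60 × 0.007370 = 0.1002 eV.
λ = hc/ΔE = 1240 / 0.1002 = 12400 nm.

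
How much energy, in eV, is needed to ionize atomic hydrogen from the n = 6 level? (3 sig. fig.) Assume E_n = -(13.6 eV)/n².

0.378 eV

E_6 = −13.60/36 = −0.378 eV, so ionization (to E = 0) requires 0.378 eV.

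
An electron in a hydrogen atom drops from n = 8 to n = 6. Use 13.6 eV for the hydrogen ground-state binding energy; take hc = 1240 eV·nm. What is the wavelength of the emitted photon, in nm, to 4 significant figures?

ΔE = 13.60 × (1/6² − 1/8²) = 13.60 × 0.01215 = 0.1653 eV.
λ = hc/ΔE = 1240 / 0.1653 = 7503 nm.

7503 nm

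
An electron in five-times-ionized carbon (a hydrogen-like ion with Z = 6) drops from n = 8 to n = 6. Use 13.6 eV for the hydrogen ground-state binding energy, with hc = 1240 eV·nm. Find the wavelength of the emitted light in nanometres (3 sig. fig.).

208 nm

For Z = 6 the level energies scale as Z², so the effective Rydberg energy is 13.6 × 36 = 489.6 eV.
ΔE = 489.6 × (1/6² − 1/8²) = 489.6 × 0.01215 = 5.950 eV.
λ = hc/ΔE = 1240 / 5.950 = 208 nm.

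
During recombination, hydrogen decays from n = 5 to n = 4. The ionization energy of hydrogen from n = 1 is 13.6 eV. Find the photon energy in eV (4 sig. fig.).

E_5 = −13.60/25 = −0.5440 eV and E_4 = −13.60/16 = −0.8500 eV.
The photon energy is |E_5 − E_4| = 0.3060 eV.

0.3060 eV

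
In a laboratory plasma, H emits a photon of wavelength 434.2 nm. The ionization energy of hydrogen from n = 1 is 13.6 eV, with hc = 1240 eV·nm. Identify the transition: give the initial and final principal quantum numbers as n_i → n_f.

The photon energy is ΔE = hc/λ = 1240 / 434.2 = 2.856 eV.
With Z = 1, ΔE = 13.60 × (1/n_f² − 1/n_i²), so 1/n_f² − 1/n_i² = 0.2100.
Trying n_f = 2 gives 1/n_i² = 0.04001, i.e. n_i ≈ 5; this pair matches.

n_i = 5, n_f = 2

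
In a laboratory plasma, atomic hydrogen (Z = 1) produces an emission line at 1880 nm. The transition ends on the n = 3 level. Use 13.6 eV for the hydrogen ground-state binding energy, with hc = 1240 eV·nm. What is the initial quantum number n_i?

n_i = 4

The photon energy is ΔE = hc/λ = 1240 / 1880 = 0.6596 eV.
With Z = 1, ΔE = 13.60 × (1/n_f² − 1/n_i²), so 1/n_f² − 1/n_i² = 0.04850.
With n_f = 3: 1/n_i² = 1/9 − 0.04850 = 0.06261, so n_i ≈ 4.00.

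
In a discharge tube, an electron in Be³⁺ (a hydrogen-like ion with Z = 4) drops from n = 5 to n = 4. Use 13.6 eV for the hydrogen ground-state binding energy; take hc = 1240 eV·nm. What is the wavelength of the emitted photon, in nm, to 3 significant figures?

253 nm

For Z = 4 the level energies scale as Z², so the effective Rydberg energy is 13.6 × 16 = 217.6 eV.
ΔE = 217.6 × (1/4² − 1/5²) = 217.6 × 0.02250 = 4.896 eV.
λ = hc/ΔE = 1240 / 4.896 = 253 nm.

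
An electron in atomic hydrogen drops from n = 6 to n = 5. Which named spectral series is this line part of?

Pfund

The series is set by the lower level: n_f = 5 is the Pfund series.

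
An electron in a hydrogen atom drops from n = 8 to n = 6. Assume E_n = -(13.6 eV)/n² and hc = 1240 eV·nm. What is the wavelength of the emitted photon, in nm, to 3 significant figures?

7500 nm

ΔE = 13.60 × (1/6² − 1/8²) = 13.60 × 0.01215 = 0.1653 eV.
λ = hc/ΔE = 1240 / 0.1653 = 7500 nm.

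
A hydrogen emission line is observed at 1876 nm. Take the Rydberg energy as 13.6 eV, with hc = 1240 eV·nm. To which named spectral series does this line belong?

ΔE = 1240/1876 = 0.6610 eV.
This matches 13.6 × (1/3² − 1/4²), so n_f = 3: the Paschen series.

Paschen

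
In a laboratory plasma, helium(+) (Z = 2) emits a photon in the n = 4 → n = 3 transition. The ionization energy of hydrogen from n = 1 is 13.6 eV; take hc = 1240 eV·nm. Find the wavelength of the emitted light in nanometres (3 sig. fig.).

For Z = 2 the level energies scale as Z², so the effective Rydberg energy is 13.6 × 4 = 54.40 eV.
ΔE = 54.40 × (1/3² − 1/4²) = 54.40 × 0.04861 = 2.644 eV.
λ = hc/ΔE = 1240 / 2.644 = 469 nm.

469 nm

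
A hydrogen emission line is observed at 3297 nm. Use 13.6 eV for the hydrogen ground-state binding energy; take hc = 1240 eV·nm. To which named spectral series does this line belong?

ΔE = 1240/3297 = 0.3761 eV.
This matches 13.6 × (1/5² − 1/9²), so n_f = 5: the Pfund series.

Pfund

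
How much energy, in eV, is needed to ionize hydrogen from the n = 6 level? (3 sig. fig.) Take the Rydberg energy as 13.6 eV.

0.378 eV

E_6 = −13.60/36 = −0.378 eV, so ionization (to E = 0) requires 0.378 eV.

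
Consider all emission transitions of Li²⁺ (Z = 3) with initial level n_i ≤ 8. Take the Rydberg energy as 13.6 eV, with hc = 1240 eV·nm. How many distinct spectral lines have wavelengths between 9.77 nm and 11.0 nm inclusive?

5

Enumerate all n_i → n_f pairs with 1 ≤ n_f < n_i ≤ 8 and compute λ = 1240 / [13.6·9·(1/n_f² − 1/n_i²)].
Lines falling in [9.77, 11.0] nm: 8→1 (10.29 nm), 7→1 (10.34 nm), 6→1 (10.42 nm), 5→1 (10.55 nm), 4→1 (10.81 nm).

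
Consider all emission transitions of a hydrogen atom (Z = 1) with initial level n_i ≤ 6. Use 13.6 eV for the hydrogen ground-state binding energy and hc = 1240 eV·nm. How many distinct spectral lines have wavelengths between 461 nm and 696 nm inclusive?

2

Enumerate all n_i → n_f pairs with 1 ≤ n_f < n_i ≤ 6 and compute λ = 1240 / [13.6·1·(1/n_f² − 1/n_i²)].
Lines falling in [461, 696] nm: 4→2 (486.3 nm), 3→2 (656.5 nm).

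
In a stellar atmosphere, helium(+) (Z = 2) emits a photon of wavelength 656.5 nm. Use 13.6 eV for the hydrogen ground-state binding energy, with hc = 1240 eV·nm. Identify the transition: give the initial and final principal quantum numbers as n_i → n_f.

n_i = 6, n_f = 4

The photon energy is ΔE = hc/λ = 1240 / 656.5 = 1.889 eV.
With Z = 2, ΔE = 54.40 × (1/n_f² − 1/n_i²), so 1/n_f² − 1/n_i² = 0.03472.
Trying n_f = 4 gives 1/n_i² = 0.02778, i.e. n_i ≈ 6; this pair matches.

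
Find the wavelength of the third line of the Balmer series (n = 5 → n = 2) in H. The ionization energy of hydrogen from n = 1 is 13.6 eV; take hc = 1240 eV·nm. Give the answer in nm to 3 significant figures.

434 nm

The Balmer series terminates on n_f = 2; the third line has n_i = 2+3 = 5.
ΔE = 13.60 × (1/2² − 1/5²) = 2.856 eV.
λ = 1240 / 2.856 = 434 nm.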